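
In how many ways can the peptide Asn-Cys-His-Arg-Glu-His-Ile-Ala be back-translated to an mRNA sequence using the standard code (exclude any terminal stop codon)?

Asn: 2 codons.
Cys: 2 codons.
His: 2 codons.
Arg: 6 codons.
Glu: 2 codons.
His: 2 codons.
Ile: 3 codons.
Ala: 4 codons.
2 × 2 × 2 × 6 × 2 × 2 × 3 × 4 = 2304.

2304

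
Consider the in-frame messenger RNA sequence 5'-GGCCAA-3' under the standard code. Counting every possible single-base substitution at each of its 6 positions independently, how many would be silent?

Codon 1 (GGC, Gly): 3 synonymous substitutions.
Codon 2 (CAA, Gln): 1 synonymous substitution.
Total: 3 + 1 = 4.

4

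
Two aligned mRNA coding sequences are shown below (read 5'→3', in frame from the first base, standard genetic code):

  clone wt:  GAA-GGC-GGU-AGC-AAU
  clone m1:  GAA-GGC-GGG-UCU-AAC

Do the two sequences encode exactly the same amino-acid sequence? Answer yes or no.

Codon 1: GAA Glu / GAA Glu — identical.
Codon 2: GGC Gly / GGC Gly — identical.
Codon 3: GGU Gly / GGG Gly — synonymous.
Codon 4: AGC Ser / UCU Ser — synonymous.
Codon 5: AAU Asn / AAC Asn — synonymous.
Nonsynonymous differences: 0 → same protein.

yes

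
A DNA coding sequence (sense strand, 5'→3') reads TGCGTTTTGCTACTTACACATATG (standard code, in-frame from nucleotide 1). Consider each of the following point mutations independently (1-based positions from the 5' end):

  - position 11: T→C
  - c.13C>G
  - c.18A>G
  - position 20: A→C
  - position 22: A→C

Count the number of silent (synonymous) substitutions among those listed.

1

Codon 4: CTA (Leu) → CCA (Pro) — missense.
Codon 5: CTT (Leu) → GTT (Val) — missense.
Codon 6: ACA (Thr) → ACG (Thr) — synonymous.
Codon 7: CAT (His) → CCT (Pro) — missense.
Codon 8: ATG (Met) → CTG (Leu) — missense.
Synonymous: 1 of 5.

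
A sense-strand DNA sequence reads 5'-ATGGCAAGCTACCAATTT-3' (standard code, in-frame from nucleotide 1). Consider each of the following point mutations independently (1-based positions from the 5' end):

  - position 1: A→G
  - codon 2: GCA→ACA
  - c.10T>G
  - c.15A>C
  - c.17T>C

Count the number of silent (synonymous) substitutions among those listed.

0

Codon 1: ATG (Met) → GTG (Val) — missense.
Codon 2: GCA (Ala) → ACA (Thr) — missense.
Codon 4: TAC (Tyr) → GAC (Asp) — missense.
Codon 5: CAA (Gln) → CAC (His) — missense.
Codon 6: TTT (Phe) → TCT (Ser) — missense.
Synonymous: 0 of 5.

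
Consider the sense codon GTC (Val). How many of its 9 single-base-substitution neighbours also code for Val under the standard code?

3

Position 1: none → 0 synonymous.
Position 2: none → 0 synonymous.
Position 3: GTT, GTA, GTG → 3 synonymous.
Total: 0 + 0 + 3 = 3.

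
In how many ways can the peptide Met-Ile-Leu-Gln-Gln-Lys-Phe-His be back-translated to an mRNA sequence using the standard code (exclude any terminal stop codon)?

Met: 1 codon.
Ile: 3 codons.
Leu: 6 codons.
Gln: 2 codons.
Gln: 2 codons.
Lys: 2 codons.
Phe: 2 codons.
His: 2 codons.
1 × 3 × 6 × 2 × 2 × 2 × 2 × 2 = 576.

576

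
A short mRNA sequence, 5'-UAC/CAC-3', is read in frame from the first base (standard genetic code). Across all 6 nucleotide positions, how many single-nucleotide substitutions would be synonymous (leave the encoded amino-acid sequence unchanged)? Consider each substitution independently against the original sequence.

Codon 1 (UAC, Tyr): 1 synonymous substitution.
Codon 2 (CAC, His): 1 synonymous substitution.
Total: 1 + 1 = 2.

2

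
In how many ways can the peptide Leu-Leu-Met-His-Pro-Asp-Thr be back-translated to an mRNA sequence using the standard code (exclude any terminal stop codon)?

2304

Leu: 6 codons.
Leu: 6 codons.
Met: 1 codon.
His: 2 codons.
Pro: 4 codons.
Asp: 2 codons.
Thr: 4 codons.
6 × 6 × 1 × 2 × 4 × 2 × 4 = 2304.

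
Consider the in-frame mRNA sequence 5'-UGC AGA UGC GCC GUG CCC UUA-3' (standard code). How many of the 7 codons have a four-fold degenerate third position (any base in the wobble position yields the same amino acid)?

3

Codon 1 UGC (Cys): third position 2-fold.
Codon 2 AGA (Arg): third position 2-fold.
Codon 3 UGC (Cys): third position 2-fold.
Codon 4 GCC (Ala): third position 4-fold.
Codon 5 GUG (Val): third position 4-fold.
Codon 6 CCC (Pro): third position 4-fold.
Codon 7 UUA (Leu): third position 2-fold.
Four-fold degenerate third positions: 3.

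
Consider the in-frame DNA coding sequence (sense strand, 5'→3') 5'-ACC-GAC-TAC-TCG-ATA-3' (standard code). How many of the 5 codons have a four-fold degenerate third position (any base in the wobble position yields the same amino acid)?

Codon 1 ACC (Thr): third position 4-fold.
Codon 2 GAC (Asp): third position 2-fold.
Codon 3 TAC (Tyr): third position 2-fold.
Codon 4 TCG (Ser): third position 4-fold.
Codon 5 ATA (Ile): third position 3-fold.
Four-fold degenerate third positions: 2.

2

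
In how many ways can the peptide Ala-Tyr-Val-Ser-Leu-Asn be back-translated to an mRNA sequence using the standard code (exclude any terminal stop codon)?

Ala: 4 codons.
Tyr: 2 codons.
Val: 4 codons.
Ser: 6 codons.
Leu: 6 codons.
Asn: 2 codons.
4 × 2 × 4 × 6 × 6 × 2 = 2304.

2304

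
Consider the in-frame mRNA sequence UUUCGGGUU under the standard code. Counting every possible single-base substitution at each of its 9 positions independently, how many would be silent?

8

Codon 1 (UUU, Phe): 1 synonymous substitution.
Codon 2 (CGG, Arg): 4 synonymous substitutions.
Codon 3 (GUU, Val): 3 synonymous substitutions.
Total: 1 + 4 + 3 = 8.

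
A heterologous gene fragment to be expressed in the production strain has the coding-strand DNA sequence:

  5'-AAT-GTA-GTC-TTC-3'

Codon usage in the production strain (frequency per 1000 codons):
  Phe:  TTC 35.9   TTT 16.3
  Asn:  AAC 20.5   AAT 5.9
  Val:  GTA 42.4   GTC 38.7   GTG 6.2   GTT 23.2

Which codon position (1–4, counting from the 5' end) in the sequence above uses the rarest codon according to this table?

Codon 1 AAT (Asn): 5.9 per 1000.
Codon 2 GTA (Val): 42.4 per 1000.
Codon 3 GTC (Val): 38.7 per 1000.
Codon 4 TTC (Phe): 35.9 per 1000.
Lowest frequency is 5.9 at codon 1.

1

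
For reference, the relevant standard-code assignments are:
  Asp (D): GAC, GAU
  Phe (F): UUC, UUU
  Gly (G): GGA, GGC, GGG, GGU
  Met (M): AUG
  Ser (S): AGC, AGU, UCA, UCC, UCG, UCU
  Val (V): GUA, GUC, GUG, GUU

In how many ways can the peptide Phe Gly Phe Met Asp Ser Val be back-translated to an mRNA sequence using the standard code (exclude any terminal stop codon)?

768

Phe: 2 codons.
Gly: 4 codons.
Phe: 2 codons.
Met: 1 codon.
Asp: 2 codons.
Ser: 6 codons.
Val: 4 codons.
2 × 4 × 2 × 1 × 2 × 6 × 4 = 768.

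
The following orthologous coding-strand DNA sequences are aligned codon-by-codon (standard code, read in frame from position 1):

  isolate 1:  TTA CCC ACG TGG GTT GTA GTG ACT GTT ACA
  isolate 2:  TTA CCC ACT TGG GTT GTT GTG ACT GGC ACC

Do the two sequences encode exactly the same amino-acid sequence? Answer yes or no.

no

Codon 1: TTA Leu / TTA Leu — identical.
Codon 2: CCC Pro / CCC Pro — identical.
Codon 3: ACG Thr / ACT Thr — synonymous.
Codon 4: TGG Trp / TGG Trp — identical.
Codon 5: GTT Val / GTT Val — identical.
Codon 6: GTA Val / GTT Val — synonymous.
Codon 7: GTG Val / GTG Val — identical.
Codon 8: ACT Thr / ACT Thr — identical.
Codon 9: GTT Val / GGC Gly — nonsynonymous.
Codon 10: ACA Thr / ACC Thr — synonymous.
Nonsynonymous differences: 1 → different protein.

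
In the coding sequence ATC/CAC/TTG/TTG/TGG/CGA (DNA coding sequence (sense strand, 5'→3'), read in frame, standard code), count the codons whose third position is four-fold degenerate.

Codon 1 ATC (Ile): third position 3-fold.
Codon 2 CAC (His): third position 2-fold.
Codon 3 TTG (Leu): third position 2-fold.
Codon 4 TTG (Leu): third position 2-fold.
Codon 5 TGG (Trp): third position 1-fold.
Codon 6 CGA (Arg): third position 4-fold.
Four-fold degenerate third positions: 1.

1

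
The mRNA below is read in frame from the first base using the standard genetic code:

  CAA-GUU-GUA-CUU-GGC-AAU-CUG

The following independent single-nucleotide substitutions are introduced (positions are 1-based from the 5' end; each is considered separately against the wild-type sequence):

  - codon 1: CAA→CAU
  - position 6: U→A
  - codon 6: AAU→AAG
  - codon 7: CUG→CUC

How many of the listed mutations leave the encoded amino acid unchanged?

Codon 1: CAA (Gln) → CAU (His) — missense.
Codon 2: GUU (Val) → GUA (Val) — synonymous.
Codon 6: AAU (Asn) → AAG (Lys) — missense.
Codon 7: CUG (Leu) → CUC (Leu) — synonymous.
Synonymous: 2 of 4.

2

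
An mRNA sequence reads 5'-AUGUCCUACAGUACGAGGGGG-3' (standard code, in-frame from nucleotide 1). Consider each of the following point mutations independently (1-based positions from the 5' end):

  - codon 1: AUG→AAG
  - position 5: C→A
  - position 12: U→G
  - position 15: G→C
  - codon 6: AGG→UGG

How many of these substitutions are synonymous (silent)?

1

Codon 1: AUG (Met) → AAG (Lys) — missense.
Codon 2: UCC (Ser) → UAC (Tyr) — missense.
Codon 4: AGU (Ser) → AGG (Arg) — missense.
Codon 5: ACG (Thr) → ACC (Thr) — synonymous.
Codon 6: AGG (Arg) → UGG (Trp) — missense.
Synonymous: 1 of 5.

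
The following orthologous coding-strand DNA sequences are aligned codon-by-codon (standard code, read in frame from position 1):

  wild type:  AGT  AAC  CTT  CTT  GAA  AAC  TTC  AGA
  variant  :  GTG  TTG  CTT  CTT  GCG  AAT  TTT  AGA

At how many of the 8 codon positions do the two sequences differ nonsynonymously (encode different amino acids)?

3

Codon 1: AGT Ser / GTG Val — nonsynonymous.
Codon 2: AAC Asn / TTG Leu — nonsynonymous.
Codon 3: CTT Leu / CTT Leu — identical.
Codon 4: CTT Leu / CTT Leu — identical.
Codon 5: GAA Glu / GCG Ala — nonsynonymous.
Codon 6: AAC Asn / AAT Asn — synonymous.
Codon 7: TTC Phe / TTT Phe — synonymous.
Codon 8: AGA Arg / AGA Arg — identical.
Nonsynonymous differences: 3.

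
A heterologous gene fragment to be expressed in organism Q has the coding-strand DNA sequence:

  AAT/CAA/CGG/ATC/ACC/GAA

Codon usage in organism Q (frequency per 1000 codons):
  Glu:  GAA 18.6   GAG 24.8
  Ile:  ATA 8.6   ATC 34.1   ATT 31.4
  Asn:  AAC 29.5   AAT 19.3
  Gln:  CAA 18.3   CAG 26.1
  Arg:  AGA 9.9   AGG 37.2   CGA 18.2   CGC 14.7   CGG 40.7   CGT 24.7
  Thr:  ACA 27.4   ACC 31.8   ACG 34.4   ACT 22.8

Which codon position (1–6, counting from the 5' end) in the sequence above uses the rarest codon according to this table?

2

Codon 1 AAT (Asn): 19.3 per 1000.
Codon 2 CAA (Gln): 18.3 per 1000.
Codon 3 CGG (Arg): 40.7 per 1000.
Codon 4 ATC (Ile): 34.1 per 1000.
Codon 5 ACC (Thr): 31.8 per 1000.
Codon 6 GAA (Glu): 18.6 per 1000.
Lowest frequency is 18.3 at codon 2.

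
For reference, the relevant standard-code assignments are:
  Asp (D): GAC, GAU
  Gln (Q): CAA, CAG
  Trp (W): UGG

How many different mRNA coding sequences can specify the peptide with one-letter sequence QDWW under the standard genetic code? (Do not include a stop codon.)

Gln: 2 codons.
Asp: 2 codons.
Trp: 1 codon.
Trp: 1 codon.
2 × 2 × 1 × 1 = 4.

4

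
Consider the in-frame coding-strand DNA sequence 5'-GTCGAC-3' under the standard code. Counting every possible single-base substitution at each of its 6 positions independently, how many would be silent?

Codon 1 (GTC, Val): 3 synonymous substitutions.
Codon 2 (GAC, Asp): 1 synonymous substitution.
Total: 3 + 1 = 4.

4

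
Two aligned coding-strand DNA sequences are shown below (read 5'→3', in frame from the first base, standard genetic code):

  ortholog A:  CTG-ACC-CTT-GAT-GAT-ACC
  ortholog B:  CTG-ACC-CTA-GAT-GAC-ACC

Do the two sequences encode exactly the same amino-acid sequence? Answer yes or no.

Codon 1: CTG Leu / CTG Leu — identical.
Codon 2: ACC Thr / ACC Thr — identical.
Codon 3: CTT Leu / CTA Leu — synonymous.
Codon 4: GAT Asp / GAT Asp — identical.
Codon 5: GAT Asp / GAC Asp — synonymous.
Codon 6: ACC Thr / ACC Thr — identical.
Nonsynonymous differences: 0 → same protein.

yes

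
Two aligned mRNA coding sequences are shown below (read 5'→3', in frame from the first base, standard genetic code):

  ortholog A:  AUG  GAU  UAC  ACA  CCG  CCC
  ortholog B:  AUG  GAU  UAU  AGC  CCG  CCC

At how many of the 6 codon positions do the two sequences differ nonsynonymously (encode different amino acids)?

1

Codon 1: AUG Met / AUG Met — identical.
Codon 2: GAU Asp / GAU Asp — identical.
Codon 3: UAC Tyr / UAU Tyr — synonymous.
Codon 4: ACA Thr / AGC Ser — nonsynonymous.
Codon 5: CCG Pro / CCG Pro — identical.
Codon 6: CCC Pro / CCC Pro — identical.
Nonsynonymous differences: 1.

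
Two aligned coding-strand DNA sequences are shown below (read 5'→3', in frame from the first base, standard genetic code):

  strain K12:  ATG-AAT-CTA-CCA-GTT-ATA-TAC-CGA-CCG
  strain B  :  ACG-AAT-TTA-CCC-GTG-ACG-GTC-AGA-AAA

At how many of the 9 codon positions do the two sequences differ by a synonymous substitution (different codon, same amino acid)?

4

Codon 1: ATG Met / ACG Thr — nonsynonymous.
Codon 2: AAT Asn / AAT Asn — identical.
Codon 3: CTA Leu / TTA Leu — synonymous.
Codon 4: CCA Pro / CCC Pro — synonymous.
Codon 5: GTT Val / GTG Val — synonymous.
Codon 6: ATA Ile / ACG Thr — nonsynonymous.
Codon 7: TAC Tyr / GTC Val — nonsynonymous.
Codon 8: CGA Arg / AGA Arg — synonymous.
Codon 9: CCG Pro / AAA Lys — nonsynonymous.
Synonymous differences: 4.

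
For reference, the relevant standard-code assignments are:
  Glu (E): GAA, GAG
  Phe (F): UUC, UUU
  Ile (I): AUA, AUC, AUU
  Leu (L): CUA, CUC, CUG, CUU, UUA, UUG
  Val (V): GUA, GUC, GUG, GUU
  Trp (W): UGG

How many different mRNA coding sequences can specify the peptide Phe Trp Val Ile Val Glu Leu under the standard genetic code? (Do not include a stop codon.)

1152

Phe: 2 codons.
Trp: 1 codon.
Val: 4 codons.
Ile: 3 codons.
Val: 4 codons.
Glu: 2 codons.
Leu: 6 codons.
2 × 1 × 4 × 3 × 4 × 2 × 6 = 1152.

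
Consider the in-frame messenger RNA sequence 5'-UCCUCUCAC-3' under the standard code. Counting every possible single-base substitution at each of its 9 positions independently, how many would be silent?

7

Codon 1 (UCC, Ser): 3 synonymous substitutions.
Codon 2 (UCU, Ser): 3 synonymous substitutions.
Codon 3 (CAC, His): 1 synonymous substitution.
Total: 3 + 3 + 1 = 7.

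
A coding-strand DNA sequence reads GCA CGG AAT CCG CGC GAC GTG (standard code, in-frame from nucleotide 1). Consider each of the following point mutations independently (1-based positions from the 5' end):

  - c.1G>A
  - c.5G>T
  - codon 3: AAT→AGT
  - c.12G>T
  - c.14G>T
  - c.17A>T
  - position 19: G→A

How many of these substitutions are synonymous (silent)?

1

Codon 1: GCA (Ala) → ACA (Thr) — missense.
Codon 2: CGG (Arg) → CTG (Leu) — missense.
Codon 3: AAT (Asn) → AGT (Ser) — missense.
Codon 4: CCG (Pro) → CCT (Pro) — synonymous.
Codon 5: CGC (Arg) → CTC (Leu) — missense.
Codon 6: GAC (Asp) → GTC (Val) — missense.
Codon 7: GTG (Val) → ATG (Met) — missense.
Synonymous: 1 of 7.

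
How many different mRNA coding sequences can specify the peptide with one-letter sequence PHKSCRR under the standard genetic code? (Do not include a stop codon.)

Pro: 4 codons.
His: 2 codons.
Lys: 2 codons.
Ser: 6 codons.
Cys: 2 codons.
Arg: 6 codons.
Arg: 6 codons.
4 × 2 × 2 × 6 × 2 × 6 × 6 = 6912.

6912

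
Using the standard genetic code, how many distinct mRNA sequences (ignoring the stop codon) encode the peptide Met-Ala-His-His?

16

Met: 1 codon.
Ala: 4 codons.
His: 2 codons.
His: 2 codons.
1 × 4 × 2 × 2 = 16.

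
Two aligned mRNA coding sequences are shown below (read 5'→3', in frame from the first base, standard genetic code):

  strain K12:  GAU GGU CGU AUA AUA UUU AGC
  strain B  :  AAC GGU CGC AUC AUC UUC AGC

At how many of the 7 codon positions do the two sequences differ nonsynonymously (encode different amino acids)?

1

Codon 1: GAU Asp / AAC Asn — nonsynonymous.
Codon 2: GGU Gly / GGU Gly — identical.
Codon 3: CGU Arg / CGC Arg — synonymous.
Codon 4: AUA Ile / AUC Ile — synonymous.
Codon 5: AUA Ile / AUC Ile — synonymous.
Codon 6: UUU Phe / UUC Phe — synonymous.
Codon 7: AGC Ser / AGC Ser — identical.
Nonsynonymous differences: 1.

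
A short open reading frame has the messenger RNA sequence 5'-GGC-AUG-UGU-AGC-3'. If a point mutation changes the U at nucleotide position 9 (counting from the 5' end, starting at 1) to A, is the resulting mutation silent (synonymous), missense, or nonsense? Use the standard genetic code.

Position 9 falls in codon 3: UGU → Cys.
After the substitution the codon is UGA → Stop.
The new codon is a stop codon, so this is a nonsense mutation.

nonsense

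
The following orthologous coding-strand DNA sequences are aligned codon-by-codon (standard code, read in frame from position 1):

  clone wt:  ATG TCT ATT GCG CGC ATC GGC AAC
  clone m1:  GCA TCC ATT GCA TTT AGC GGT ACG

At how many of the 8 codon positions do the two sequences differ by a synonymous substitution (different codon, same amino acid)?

3

Codon 1: ATG Met / GCA Ala — nonsynonymous.
Codon 2: TCT Ser / TCC Ser — synonymous.
Codon 3: ATT Ile / ATT Ile — identical.
Codon 4: GCG Ala / GCA Ala — synonymous.
Codon 5: CGC Arg / TTT Phe — nonsynonymous.
Codon 6: ATC Ile / AGC Ser — nonsynonymous.
Codon 7: GGC Gly / GGT Gly — synonymous.
Codon 8: AAC Asn / ACG Thr — nonsynonymous.
Synonymous differences: 3.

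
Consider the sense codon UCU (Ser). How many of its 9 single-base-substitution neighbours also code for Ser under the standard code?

3

Position 1: none → 0 synonymous.
Position 2: none → 0 synonymous.
Position 3: UCC, UCA, UCG → 3 synonymous.
Total: 0 + 0 + 3 = 3.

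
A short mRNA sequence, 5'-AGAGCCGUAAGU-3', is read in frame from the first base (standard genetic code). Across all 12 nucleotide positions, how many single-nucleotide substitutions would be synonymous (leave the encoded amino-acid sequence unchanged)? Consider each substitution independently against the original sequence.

9

Codon 1 (AGA, Arg): 2 synonymous substitutions.
Codon 2 (GCC, Ala): 3 synonymous substitutions.
Codon 3 (GUA, Val): 3 synonymous substitutions.
Codon 4 (AGU, Ser): 1 synonymous substitution.
Total: 2 + 3 + 3 + 1 = 9.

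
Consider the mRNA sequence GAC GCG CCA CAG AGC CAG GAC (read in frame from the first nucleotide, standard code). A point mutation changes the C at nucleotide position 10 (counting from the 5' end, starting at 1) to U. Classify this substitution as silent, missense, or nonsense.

Position 10 falls in codon 4: CAG → Gln.
After the substitution the codon is UAG → Stop.
The new codon is a stop codon, so this is a nonsense mutation.

nonsense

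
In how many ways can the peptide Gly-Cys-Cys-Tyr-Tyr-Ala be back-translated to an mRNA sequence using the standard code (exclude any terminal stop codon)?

Gly: 4 codons.
Cys: 2 codons.
Cys: 2 codons.
Tyr: 2 codons.
Tyr: 2 codons.
Ala: 4 codons.
4 × 2 × 2 × 2 × 2 × 4 = 256.

256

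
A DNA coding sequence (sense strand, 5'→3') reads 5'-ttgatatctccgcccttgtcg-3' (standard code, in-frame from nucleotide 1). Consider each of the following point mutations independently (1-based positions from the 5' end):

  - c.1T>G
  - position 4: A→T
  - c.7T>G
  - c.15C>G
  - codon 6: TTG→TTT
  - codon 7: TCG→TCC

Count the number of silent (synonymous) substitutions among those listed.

2

Codon 1: TTG (Leu) → GTG (Val) — missense.
Codon 2: ATA (Ile) → TTA (Leu) — missense.
Codon 3: TCT (Ser) → GCT (Ala) — missense.
Codon 5: CCC (Pro) → CCG (Pro) — synonymous.
Codon 6: TTG (Leu) → TTT (Phe) — missense.
Codon 7: TCG (Ser) → TCC (Ser) — synonymous.
Synonymous: 2 of 6.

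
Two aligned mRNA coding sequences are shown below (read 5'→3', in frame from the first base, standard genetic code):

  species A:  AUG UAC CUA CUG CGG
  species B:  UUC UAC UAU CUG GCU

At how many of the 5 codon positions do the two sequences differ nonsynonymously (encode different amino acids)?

3

Codon 1: AUG Met / UUC Phe — nonsynonymous.
Codon 2: UAC Tyr / UAC Tyr — identical.
Codon 3: CUA Leu / UAU Tyr — nonsynonymous.
Codon 4: CUG Leu / CUG Leu — identical.
Codon 5: CGG Arg / GCU Ala — nonsynonymous.
Nonsynonymous differences: 3.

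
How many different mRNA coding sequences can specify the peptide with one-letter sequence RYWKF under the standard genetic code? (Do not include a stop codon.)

48

Arg: 6 codons.
Tyr: 2 codons.
Trp: 1 codon.
Lys: 2 codons.
Phe: 2 codons.
6 × 2 × 1 × 2 × 2 = 48.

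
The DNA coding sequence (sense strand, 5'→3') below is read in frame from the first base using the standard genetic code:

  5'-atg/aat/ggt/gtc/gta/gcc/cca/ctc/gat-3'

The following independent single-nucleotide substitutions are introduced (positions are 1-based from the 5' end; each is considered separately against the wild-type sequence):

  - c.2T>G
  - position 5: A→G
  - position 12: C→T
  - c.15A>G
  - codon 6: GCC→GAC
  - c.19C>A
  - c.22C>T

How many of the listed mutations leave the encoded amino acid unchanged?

2

Codon 1: ATG (Met) → AGG (Arg) — missense.
Codon 2: AAT (Asn) → AGT (Ser) — missense.
Codon 4: GTC (Val) → GTT (Val) — synonymous.
Codon 5: GTA (Val) → GTG (Val) — synonymous.
Codon 6: GCC (Ala) → GAC (Asp) — missense.
Codon 7: CCA (Pro) → ACA (Thr) — missense.
Codon 8: CTC (Leu) → TTC (Phe) — missense.
Synonymous: 2 of 7.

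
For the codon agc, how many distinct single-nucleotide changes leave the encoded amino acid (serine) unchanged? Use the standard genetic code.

Position 1: none → 0 synonymous.
Position 2: none → 0 synonymous.
Position 3: AGU → 1 synonymous.
Total: 0 + 0 + 1 = 1.

1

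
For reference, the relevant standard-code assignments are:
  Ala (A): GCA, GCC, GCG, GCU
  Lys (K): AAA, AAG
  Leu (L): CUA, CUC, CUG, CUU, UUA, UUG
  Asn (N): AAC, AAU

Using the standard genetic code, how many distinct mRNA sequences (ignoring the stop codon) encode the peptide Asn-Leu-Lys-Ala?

Asn: 2 codons.
Leu: 6 codons.
Lys: 2 codons.
Ala: 4 codons.
2 × 6 × 2 × 4 = 96.

96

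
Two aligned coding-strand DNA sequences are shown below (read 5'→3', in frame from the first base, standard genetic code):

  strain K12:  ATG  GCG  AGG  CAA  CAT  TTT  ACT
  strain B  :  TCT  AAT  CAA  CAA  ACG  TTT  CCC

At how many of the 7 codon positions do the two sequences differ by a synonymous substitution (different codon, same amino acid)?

0

Codon 1: ATG Met / TCT Ser — nonsynonymous.
Codon 2: GCG Ala / AAT Asn — nonsynonymous.
Codon 3: AGG Arg / CAA Gln — nonsynonymous.
Codon 4: CAA Gln / CAA Gln — identical.
Codon 5: CAT His / ACG Thr — nonsynonymous.
Codon 6: TTT Phe / TTT Phe — identical.
Codon 7: ACT Thr / CCC Pro — nonsynonymous.
Synonymous differences: 0.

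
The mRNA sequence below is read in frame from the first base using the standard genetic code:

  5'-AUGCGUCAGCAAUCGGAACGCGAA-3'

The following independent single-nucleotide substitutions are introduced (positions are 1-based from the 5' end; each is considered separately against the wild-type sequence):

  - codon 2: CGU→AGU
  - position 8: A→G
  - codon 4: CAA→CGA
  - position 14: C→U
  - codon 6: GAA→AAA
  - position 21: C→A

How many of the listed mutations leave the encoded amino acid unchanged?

Codon 2: CGU (Arg) → AGU (Ser) — missense.
Codon 3: CAG (Gln) → CGG (Arg) — missense.
Codon 4: CAA (Gln) → CGA (Arg) — missense.
Codon 5: UCG (Ser) → UUG (Leu) — missense.
Codon 6: GAA (Glu) → AAA (Lys) — missense.
Codon 7: CGC (Arg) → CGA (Arg) — synonymous.
Synonymous: 1 of 6.

1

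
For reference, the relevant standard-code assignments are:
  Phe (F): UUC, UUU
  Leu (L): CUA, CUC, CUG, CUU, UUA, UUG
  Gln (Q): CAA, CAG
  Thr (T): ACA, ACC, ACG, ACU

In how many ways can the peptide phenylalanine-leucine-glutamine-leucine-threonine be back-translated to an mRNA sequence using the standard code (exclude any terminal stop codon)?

576

Phe: 2 codons.
Leu: 6 codons.
Gln: 2 codons.
Leu: 6 codons.
Thr: 4 codons.
2 × 6 × 2 × 6 × 4 = 576.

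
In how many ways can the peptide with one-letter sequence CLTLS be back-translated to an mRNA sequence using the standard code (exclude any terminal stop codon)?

Cys: 2 codons.
Leu: 6 codons.
Thr: 4 codons.
Leu: 6 codons.
Ser: 6 codons.
2 × 6 × 4 × 6 × 6 = 1728.

1728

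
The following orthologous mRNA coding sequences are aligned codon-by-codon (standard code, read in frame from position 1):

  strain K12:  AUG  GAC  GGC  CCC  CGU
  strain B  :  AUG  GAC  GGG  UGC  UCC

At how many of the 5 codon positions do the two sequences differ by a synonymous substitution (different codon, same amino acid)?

1

Codon 1: AUG Met / AUG Met — identical.
Codon 2: GAC Asp / GAC Asp — identical.
Codon 3: GGC Gly / GGG Gly — synonymous.
Codon 4: CCC Pro / UGC Cys — nonsynonymous.
Codon 5: CGU Arg / UCC Ser — nonsynonymous.
Synonymous differences: 1.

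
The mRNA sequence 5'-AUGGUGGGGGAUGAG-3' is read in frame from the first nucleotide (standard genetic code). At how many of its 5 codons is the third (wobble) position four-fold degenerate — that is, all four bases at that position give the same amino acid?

Codon 1 AUG (Met): third position 1-fold.
Codon 2 GUG (Val): third position 4-fold.
Codon 3 GGG (Gly): third position 4-fold.
Codon 4 GAU (Asp): third position 2-fold.
Codon 5 GAG (Glu): third position 2-fold.
Four-fold degenerate third positions: 2.

2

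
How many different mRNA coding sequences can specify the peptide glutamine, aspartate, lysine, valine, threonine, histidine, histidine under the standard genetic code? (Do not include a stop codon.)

512

Gln: 2 codons.
Asp: 2 codons.
Lys: 2 codons.
Val: 4 codons.
Thr: 4 codons.
His: 2 codons.
His: 2 codons.
2 × 2 × 2 × 4 × 4 × 2 × 2 = 512.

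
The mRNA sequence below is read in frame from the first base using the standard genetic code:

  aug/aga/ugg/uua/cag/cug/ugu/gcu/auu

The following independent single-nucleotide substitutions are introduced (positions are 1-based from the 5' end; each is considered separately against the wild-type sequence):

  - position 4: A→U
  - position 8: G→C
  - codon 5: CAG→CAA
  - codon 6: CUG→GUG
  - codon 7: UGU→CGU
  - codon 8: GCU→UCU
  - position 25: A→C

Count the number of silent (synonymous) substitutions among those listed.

Codon 2: AGA (Arg) → UGA (Stop) — nonsense.
Codon 3: UGG (Trp) → UCG (Ser) — missense.
Codon 5: CAG (Gln) → CAA (Gln) — synonymous.
Codon 6: CUG (Leu) → GUG (Val) — missense.
Codon 7: UGU (Cys) → CGU (Arg) — missense.
Codon 8: GCU (Ala) → UCU (Ser) — missense.
Codon 9: AUU (Ile) → CUU (Leu) — missense.
Synonymous: 1 of 7.

1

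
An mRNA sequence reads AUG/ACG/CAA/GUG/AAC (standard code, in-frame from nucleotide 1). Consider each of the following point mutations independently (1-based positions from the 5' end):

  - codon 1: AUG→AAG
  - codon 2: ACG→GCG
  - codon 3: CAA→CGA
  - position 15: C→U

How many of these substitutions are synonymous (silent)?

Codon 1: AUG (Met) → AAG (Lys) — missense.
Codon 2: ACG (Thr) → GCG (Ala) — missense.
Codon 3: CAA (Gln) → CGA (Arg) — missense.
Codon 5: AAC (Asn) → AAU (Asn) — synonymous.
Synonymous: 1 of 4.

1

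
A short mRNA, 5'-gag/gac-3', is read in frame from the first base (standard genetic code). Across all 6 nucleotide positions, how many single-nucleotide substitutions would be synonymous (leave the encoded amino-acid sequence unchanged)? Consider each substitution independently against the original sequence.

2

Codon 1 (GAG, Glu): 1 synonymous substitution.
Codon 2 (GAC, Asp): 1 synonymous substitution.
Total: 1 + 1 = 2.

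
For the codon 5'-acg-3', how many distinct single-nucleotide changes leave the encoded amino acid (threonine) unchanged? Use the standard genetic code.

Position 1: none → 0 synonymous.
Position 2: none → 0 synonymous.
Position 3: ACU, ACC, ACA → 3 synonymous.
Total: 0 + 0 + 3 = 3.

3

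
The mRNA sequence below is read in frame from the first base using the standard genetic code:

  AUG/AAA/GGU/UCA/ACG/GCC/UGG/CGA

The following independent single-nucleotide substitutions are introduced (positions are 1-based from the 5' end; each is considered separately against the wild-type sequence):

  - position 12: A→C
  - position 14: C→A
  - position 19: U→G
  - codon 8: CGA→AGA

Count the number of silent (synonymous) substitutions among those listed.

Codon 4: UCA (Ser) → UCC (Ser) — synonymous.
Codon 5: ACG (Thr) → AAG (Lys) — missense.
Codon 7: UGG (Trp) → GGG (Gly) — missense.
Codon 8: CGA (Arg) → AGA (Arg) — synonymous.
Synonymous: 2 of 4.

2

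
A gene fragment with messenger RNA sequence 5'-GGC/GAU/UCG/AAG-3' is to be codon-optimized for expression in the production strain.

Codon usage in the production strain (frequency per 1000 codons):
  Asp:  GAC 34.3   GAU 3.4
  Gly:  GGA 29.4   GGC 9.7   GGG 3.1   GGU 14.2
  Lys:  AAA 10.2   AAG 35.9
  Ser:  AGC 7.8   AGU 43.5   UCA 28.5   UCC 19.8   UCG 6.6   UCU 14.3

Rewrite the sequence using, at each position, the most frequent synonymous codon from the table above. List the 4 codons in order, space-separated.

Codon 1 (Gly): best is GGA at 29.4.
Codon 2 (Asp): best is GAC at 34.3.
Codon 3 (Ser): best is AGU at 43.5.
Codon 4 (Lys): best is AAG at 35.9.

GGA GAC AGU AAG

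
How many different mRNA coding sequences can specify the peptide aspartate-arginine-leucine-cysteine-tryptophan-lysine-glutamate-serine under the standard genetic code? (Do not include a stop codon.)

3456

Asp: 2 codons.
Arg: 6 codons.
Leu: 6 codons.
Cys: 2 codons.
Trp: 1 codon.
Lys: 2 codons.
Glu: 2 codons.
Ser: 6 codons.
2 × 6 × 6 × 2 × 1 × 2 × 2 × 6 = 3456.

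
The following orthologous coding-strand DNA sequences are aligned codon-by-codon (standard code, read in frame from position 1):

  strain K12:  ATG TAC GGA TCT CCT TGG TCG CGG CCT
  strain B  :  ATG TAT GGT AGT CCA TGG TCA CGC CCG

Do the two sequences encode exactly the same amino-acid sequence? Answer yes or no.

Codon 1: ATG Met / ATG Met — identical.
Codon 2: TAC Tyr / TAT Tyr — synonymous.
Codon 3: GGA Gly / GGT Gly — synonymous.
Codon 4: TCT Ser / AGT Ser — synonymous.
Codon 5: CCT Pro / CCA Pro — synonymous.
Codon 6: TGG Trp / TGG Trp — identical.
Codon 7: TCG Ser / TCA Ser — synonymous.
Codon 8: CGG Arg / CGC Arg — synonymous.
Codon 9: CCT Pro / CCG Pro — synonymous.
Nonsynonymous differences: 0 → same protein.

yes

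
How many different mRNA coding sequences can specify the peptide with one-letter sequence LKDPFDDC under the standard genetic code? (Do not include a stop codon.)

1536

Leu: 6 codons.
Lys: 2 codons.
Asp: 2 codons.
Pro: 4 codons.
Phe: 2 codons.
Asp: 2 codons.
Asp: 2 codons.
Cys: 2 codons.
6 × 2 × 2 × 4 × 2 × 2 × 2 × 2 = 1536.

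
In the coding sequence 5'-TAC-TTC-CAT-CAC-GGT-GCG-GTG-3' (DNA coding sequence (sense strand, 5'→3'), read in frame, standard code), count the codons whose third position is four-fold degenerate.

Codon 1 TAC (Tyr): third position 2-fold.
Codon 2 TTC (Phe): third position 2-fold.
Codon 3 CAT (His): third position 2-fold.
Codon 4 CAC (His): third position 2-fold.
Codon 5 GGT (Gly): third position 4-fold.
Codon 6 GCG (Ala): third position 4-fold.
Codon 7 GTG (Val): third position 4-fold.
Four-fold degenerate third positions: 3.

3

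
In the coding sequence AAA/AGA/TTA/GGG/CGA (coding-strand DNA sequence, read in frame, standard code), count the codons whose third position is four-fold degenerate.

Codon 1 AAA (Lys): third position 2-fold.
Codon 2 AGA (Arg): third position 2-fold.
Codon 3 TTA (Leu): third position 2-fold.
Codon 4 GGG (Gly): third position 4-fold.
Codon 5 CGA (Arg): third position 4-fold.
Four-fold degenerate third positions: 2.

2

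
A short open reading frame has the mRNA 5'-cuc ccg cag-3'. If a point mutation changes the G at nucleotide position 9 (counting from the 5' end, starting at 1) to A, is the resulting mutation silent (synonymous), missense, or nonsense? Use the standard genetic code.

silent

Position 9 falls in codon 3: CAG → Gln.
After the substitution the codon is CAA → Gln.
Both encode Gln, so the change is synonymous.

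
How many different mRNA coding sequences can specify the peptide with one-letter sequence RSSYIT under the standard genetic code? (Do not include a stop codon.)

5184

Arg: 6 codons.
Ser: 6 codons.
Ser: 6 codons.
Tyr: 2 codons.
Ile: 3 codons.
Thr: 4 codons.
6 × 6 × 6 × 2 × 3 × 4 = 5184.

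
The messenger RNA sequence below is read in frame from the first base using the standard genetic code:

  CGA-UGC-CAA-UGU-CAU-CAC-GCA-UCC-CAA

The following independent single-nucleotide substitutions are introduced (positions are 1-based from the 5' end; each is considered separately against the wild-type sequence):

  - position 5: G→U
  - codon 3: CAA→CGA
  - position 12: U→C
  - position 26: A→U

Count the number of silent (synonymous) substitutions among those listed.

1

Codon 2: UGC (Cys) → UUC (Phe) — missense.
Codon 3: CAA (Gln) → CGA (Arg) — missense.
Codon 4: UGU (Cys) → UGC (Cys) — synonymous.
Codon 9: CAA (Gln) → CUA (Leu) — missense.
Synonymous: 1 of 4.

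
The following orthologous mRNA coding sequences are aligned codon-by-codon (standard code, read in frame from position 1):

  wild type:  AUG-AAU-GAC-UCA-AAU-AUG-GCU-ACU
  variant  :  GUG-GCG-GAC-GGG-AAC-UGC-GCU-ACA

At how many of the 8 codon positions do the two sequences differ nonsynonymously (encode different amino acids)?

4

Codon 1: AUG Met / GUG Val — nonsynonymous.
Codon 2: AAU Asn / GCG Ala — nonsynonymous.
Codon 3: GAC Asp / GAC Asp — identical.
Codon 4: UCA Ser / GGG Gly — nonsynonymous.
Codon 5: AAU Asn / AAC Asn — synonymous.
Codon 6: AUG Met / UGC Cys — nonsynonymous.
Codon 7: GCU Ala / GCU Ala — identical.
Codon 8: ACU Thr / ACA Thr — synonymous.
Nonsynonymous differences: 4.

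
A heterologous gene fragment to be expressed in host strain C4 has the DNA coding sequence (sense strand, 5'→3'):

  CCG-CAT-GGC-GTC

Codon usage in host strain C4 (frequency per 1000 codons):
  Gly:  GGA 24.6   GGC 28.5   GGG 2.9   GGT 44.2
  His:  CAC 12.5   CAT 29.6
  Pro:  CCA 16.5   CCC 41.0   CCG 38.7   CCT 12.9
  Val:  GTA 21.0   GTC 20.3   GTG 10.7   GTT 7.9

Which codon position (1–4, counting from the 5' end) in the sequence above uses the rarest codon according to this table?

Codon 1 CCG (Pro): 38.7 per 1000.
Codon 2 CAT (His): 29.6 per 1000.
Codon 3 GGC (Gly): 28.5 per 1000.
Codon 4 GTC (Val): 20.3 per 1000.
Lowest frequency is 20.3 at codon 4.

4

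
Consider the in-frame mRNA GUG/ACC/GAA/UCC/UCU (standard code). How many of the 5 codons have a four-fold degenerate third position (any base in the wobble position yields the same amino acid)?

4

Codon 1 GUG (Val): third position 4-fold.
Codon 2 ACC (Thr): third position 4-fold.
Codon 3 GAA (Glu): third position 2-fold.
Codon 4 UCC (Ser): third position 4-fold.
Codon 5 UCU (Ser): third position 4-fold.
Four-fold degenerate third positions: 4.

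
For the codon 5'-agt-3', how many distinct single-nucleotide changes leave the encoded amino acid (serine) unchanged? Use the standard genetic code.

1

Position 1: none → 0 synonymous.
Position 2: none → 0 synonymous.
Position 3: AGC → 1 synonymous.
Total: 0 + 0 + 1 = 1.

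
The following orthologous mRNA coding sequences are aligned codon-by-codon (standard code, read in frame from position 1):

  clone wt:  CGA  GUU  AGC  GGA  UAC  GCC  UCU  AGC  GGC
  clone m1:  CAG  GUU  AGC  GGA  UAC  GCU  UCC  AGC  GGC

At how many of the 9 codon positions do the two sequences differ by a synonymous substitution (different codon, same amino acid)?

2

Codon 1: CGA Arg / CAG Gln — nonsynonymous.
Codon 2: GUU Val / GUU Val — identical.
Codon 3: AGC Ser / AGC Ser — identical.
Codon 4: GGA Gly / GGA Gly — identical.
Codon 5: UAC Tyr / UAC Tyr — identical.
Codon 6: GCC Ala / GCU Ala — synonymous.
Codon 7: UCU Ser / UCC Ser — synonymous.
Codon 8: AGC Ser / AGC Ser — identical.
Codon 9: GGC Gly / GGC Gly — identical.
Synonymous differences: 2.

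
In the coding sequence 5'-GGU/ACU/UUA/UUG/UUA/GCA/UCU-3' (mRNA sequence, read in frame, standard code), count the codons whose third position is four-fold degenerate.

4

Codon 1 GGU (Gly): third position 4-fold.
Codon 2 ACU (Thr): third position 4-fold.
Codon 3 UUA (Leu): third position 2-fold.
Codon 4 UUG (Leu): third position 2-fold.
Codon 5 UUA (Leu): third position 2-fold.
Codon 6 GCA (Ala): third position 4-fold.
Codon 7 UCU (Ser): third position 4-fold.
Four-fold degenerate third positions: 4.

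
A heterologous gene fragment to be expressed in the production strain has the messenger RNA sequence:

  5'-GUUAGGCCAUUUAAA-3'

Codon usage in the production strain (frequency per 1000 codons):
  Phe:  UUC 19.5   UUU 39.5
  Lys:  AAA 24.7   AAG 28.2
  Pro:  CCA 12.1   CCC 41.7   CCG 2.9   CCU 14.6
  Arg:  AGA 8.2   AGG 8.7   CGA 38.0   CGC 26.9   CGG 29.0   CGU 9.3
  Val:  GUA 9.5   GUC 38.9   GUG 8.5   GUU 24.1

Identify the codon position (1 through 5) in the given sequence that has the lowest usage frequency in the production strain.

2

Codon 1 GUU (Val): 24.1 per 1000.
Codon 2 AGG (Arg): 8.7 per 1000.
Codon 3 CCA (Pro): 12.1 per 1000.
Codon 4 UUU (Phe): 39.5 per 1000.
Codon 5 AAA (Lys): 24.7 per 1000.
Lowest frequency is 8.7 at codon 2.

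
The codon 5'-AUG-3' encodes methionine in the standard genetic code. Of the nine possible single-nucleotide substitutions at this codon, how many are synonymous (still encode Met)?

Position 1: none → 0 synonymous.
Position 2: none → 0 synonymous.
Position 3: none → 0 synonymous.
Total: 0 + 0 + 0 = 0.

0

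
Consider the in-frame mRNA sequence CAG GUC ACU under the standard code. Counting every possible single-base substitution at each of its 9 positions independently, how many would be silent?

7

Codon 1 (CAG, Gln): 1 synonymous substitution.
Codon 2 (GUC, Val): 3 synonymous substitutions.
Codon 3 (ACU, Thr): 3 synonymous substitutions.
Total: 1 + 3 + 3 = 7.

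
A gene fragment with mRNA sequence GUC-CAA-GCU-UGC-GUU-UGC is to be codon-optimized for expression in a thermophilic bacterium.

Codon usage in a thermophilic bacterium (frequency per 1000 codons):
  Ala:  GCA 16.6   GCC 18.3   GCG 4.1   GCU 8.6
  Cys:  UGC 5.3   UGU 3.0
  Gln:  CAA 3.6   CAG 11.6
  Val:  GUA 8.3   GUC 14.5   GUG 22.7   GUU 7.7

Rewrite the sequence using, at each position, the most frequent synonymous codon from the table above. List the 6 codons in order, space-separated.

GUG CAG GCC UGC GUG UGC

Codon 1 (Val): best is GUG at 22.7.
Codon 2 (Gln): best is CAG at 11.6.
Codon 3 (Ala): best is GCC at 18.3.
Codon 4 (Cys): best is UGC at 5.3.
Codon 5 (Val): best is GUG at 22.7.
Codon 6 (Cys): best is UGC at 5.3.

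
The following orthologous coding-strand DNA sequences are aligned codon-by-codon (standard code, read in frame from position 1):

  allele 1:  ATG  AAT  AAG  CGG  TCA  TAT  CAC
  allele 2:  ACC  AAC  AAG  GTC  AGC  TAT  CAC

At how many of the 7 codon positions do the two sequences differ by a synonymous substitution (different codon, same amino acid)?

Codon 1: ATG Met / ACC Thr — nonsynonymous.
Codon 2: AAT Asn / AAC Asn — synonymous.
Codon 3: AAG Lys / AAG Lys — identical.
Codon 4: CGG Arg / GTC Val — nonsynonymous.
Codon 5: TCA Ser / AGC Ser — synonymous.
Codon 6: TAT Tyr / TAT Tyr — identical.
Codon 7: CAC His / CAC His — identical.
Synonymous differences: 2.

2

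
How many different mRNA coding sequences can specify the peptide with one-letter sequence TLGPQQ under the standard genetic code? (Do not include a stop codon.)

Thr: 4 codons.
Leu: 6 codons.
Gly: 4 codons.
Pro: 4 codons.
Gln: 2 codons.
Gln: 2 codons.
4 × 6 × 4 × 4 × 2 × 2 = 1536.

1536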